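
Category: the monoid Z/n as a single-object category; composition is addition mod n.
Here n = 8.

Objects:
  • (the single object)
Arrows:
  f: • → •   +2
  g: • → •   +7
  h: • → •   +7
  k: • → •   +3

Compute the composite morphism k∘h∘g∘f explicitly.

Answer: +3

Trace:
  0 +2≡2 +7≡1 +7≡0 +3≡3  (mod 8)
composite: +3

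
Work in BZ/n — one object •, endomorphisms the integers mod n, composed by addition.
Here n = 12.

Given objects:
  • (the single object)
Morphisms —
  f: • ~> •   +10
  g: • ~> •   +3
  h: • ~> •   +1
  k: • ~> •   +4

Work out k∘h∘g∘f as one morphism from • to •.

Answer: +6

Work:
  0 +10≡10 +3≡1 +1≡2 +4≡6  (mod 12)
⟦path⟧: +6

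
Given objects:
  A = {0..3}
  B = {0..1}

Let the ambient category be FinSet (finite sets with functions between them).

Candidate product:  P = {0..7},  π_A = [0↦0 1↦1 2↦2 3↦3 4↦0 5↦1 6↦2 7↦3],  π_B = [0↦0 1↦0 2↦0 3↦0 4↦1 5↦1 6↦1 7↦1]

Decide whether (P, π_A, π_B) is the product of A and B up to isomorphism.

Answer: VALID PRODUCT

Trace:
|A|·|B| = 4·2 = 8;  |P| = 8
Check the pairing map k ↦ (π_A(k), π_B(k)):
  0 ↦ (0,0)
  1 ↦ (1,0)
  2 ↦ (2,0)
  3 ↦ (3,0)
  4 ↦ (0,1)
  5 ↦ (1,1)
  6 ↦ (2,1)
  7 ↦ (3,1)
distinct pairs in image: 8 / 8 needed
  → bijection onto A×B; projections well-typed.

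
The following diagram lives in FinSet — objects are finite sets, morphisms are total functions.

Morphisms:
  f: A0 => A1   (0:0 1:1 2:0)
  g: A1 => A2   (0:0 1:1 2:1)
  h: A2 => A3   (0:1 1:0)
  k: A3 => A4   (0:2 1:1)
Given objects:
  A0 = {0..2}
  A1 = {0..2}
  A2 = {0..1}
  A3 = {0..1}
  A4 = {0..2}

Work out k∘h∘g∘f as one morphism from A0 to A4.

  0 f=>0 g=>0 h=>1 k=>1
  1 f=>1 g=>1 h=>0 k=>2
  2 f=>0 g=>0 h=>1 k=>1
result: (0:1 1:2 2:1)

Answer: (0:1 1:2 2:1)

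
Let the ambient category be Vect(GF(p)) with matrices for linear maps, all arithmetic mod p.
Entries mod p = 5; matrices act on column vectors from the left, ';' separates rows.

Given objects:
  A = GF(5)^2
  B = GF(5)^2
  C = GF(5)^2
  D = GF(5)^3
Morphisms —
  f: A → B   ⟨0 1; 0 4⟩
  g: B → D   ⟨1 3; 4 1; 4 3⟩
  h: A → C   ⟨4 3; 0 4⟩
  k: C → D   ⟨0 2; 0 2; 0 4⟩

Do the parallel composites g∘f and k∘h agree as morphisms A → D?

Along f;g (path 1):
  e0=(1,0) f→(0,0) g→(0,0,0)
  e1=(0,1) f→(1,4) g→(3,3,1)
  result₁ = ⟨0 3; 0 3; 0 1⟩
Along h;k (path 2):
  e0=(1,0) h→(4,0) k→(0,0,0)
  e1=(0,1) h→(3,4) k→(3,3,1)
  result₂ = ⟨0 3; 0 3; 0 1⟩
Equal? YES — commutes

Answer: COMMUTES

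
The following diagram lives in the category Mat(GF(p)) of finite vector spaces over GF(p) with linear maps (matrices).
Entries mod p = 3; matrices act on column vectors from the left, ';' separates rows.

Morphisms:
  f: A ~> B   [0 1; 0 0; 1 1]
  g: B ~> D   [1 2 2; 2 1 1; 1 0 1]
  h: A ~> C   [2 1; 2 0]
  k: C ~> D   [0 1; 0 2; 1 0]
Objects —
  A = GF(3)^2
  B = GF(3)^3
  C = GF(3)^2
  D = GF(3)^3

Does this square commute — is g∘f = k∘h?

Answer: DOES NOT COMMUTE

Trace:
1) trace f;g:
  e0=(1,0) f~>(0,0,1) g~>(2,1,1)
  e1=(0,1) f~>(1,0,1) g~>(0,0,2)
  ⟦path⟧₁ = [2 0; 1 0; 1 2]
2) trace h;k:
  e0=(1,0) h~>(2,2) k~>(2,1,2)
  e1=(0,1) h~>(1,0) k~>(0,0,1)
  ⟦path⟧₂ = [2 0; 1 0; 2 1]
Equal? NO — does not commute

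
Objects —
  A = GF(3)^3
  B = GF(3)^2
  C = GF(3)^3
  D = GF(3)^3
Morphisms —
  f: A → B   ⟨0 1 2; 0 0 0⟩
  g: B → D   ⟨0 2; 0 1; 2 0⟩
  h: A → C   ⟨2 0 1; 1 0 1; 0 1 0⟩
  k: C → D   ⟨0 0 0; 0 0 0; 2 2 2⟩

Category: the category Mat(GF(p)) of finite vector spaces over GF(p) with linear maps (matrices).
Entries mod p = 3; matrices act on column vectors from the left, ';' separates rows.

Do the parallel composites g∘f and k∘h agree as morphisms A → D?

Answer: COMMUTES

Work:
Path 1 = f;g:
  e0=⟨1,0,0⟩ f→⟨0,0⟩ g→⟨0,0,0⟩
  e1=⟨0,1,0⟩ f→⟨1,0⟩ g→⟨0,0,2⟩
  e2=⟨0,0,1⟩ f→⟨2,0⟩ g→⟨0,0,1⟩
  result₁ = ⟨0 0 0; 0 0 0; 0 2 1⟩
Path 2 = h;k:
  e0=⟨1,0,0⟩ h→⟨2,1,0⟩ k→⟨0,0,0⟩
  e1=⟨0,1,0⟩ h→⟨0,0,1⟩ k→⟨0,0,2⟩
  e2=⟨0,0,1⟩ h→⟨1,1,0⟩ k→⟨0,0,1⟩
  result₂ = ⟨0 0 0; 0 0 0; 0 2 1⟩
Equal? YES — commutes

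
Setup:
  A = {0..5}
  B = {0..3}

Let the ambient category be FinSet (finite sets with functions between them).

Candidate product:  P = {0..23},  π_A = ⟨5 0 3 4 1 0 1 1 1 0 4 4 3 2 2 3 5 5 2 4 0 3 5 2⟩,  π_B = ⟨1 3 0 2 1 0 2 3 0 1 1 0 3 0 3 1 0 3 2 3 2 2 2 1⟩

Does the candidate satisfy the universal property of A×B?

|A|·|B| = 6·4 = 24;  |P| = 24
Check the pairing map k ↦ (π_A(k), π_B(k)):
  0 ↦ (5,1)
  1 ↦ (0,3)
  2 ↦ (3,0)
  3 ↦ (4,2)
  4 ↦ (1,1)
  5 ↦ (0,0)
  6 ↦ (1,2)
  7 ↦ (1,3)
  8 ↦ (1,0)
  9 ↦ (0,1)
  10 ↦ (4,1)
  11 ↦ (4,0)
  12 ↦ (3,3)
  13 ↦ (2,0)
  14 ↦ (2,3)
  15 ↦ (3,1)
  16 ↦ (5,0)
  17 ↦ (5,3)
  18 ↦ (2,2)
  19 ↦ (4,3)
  20 ↦ (0,2)
  21 ↦ (3,2)
  22 ↦ (5,2)
  23 ↦ (2,1)
distinct pairs in image: 24 / 24 needed
  → bijection onto A×B; projections well-typed.

Answer: VALID PRODUCT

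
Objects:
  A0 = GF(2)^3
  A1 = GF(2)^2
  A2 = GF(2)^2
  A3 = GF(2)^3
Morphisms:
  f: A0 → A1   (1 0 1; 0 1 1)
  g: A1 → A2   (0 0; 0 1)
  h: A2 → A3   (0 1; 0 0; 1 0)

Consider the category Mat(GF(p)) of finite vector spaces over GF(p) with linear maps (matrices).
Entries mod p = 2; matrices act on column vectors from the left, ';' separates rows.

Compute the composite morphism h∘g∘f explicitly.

Answer: (0 1 1; 0 0 0; 0 0 0)

Derivation:
  e0=[1,0,0] f→[1,0] g→[0,0] h→[0,0,0]
  e1=[0,1,0] f→[0,1] g→[0,1] h→[1,0,0]
  e2=[0,0,1] f→[1,1] g→[0,1] h→[1,0,0]
composite: (0 1 1; 0 0 0; 0 0 0)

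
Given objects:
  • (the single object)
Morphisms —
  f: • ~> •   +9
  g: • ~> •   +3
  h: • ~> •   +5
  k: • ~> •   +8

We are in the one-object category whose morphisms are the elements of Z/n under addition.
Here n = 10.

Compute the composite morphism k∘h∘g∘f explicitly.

Answer: +5

Work:
  0 +9≡9 +3≡2 +5≡7 +8≡5  (mod 10)
⟦path⟧: +5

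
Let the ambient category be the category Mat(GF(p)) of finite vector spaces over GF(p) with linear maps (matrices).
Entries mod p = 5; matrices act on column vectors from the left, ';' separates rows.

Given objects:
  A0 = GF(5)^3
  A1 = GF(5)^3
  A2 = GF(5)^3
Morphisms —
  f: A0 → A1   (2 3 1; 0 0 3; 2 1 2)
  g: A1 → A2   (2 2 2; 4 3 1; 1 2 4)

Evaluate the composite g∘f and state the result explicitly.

Answer: (3 3 2; 0 3 0; 0 2 0)

Derivation:
  e0=[1,0,0] f→[2,0,2] g→[3,0,0]
  e1=[0,1,0] f→[3,0,1] g→[3,3,2]
  e2=[0,0,1] f→[1,3,2] g→[2,0,0]
composite: (3 3 2; 0 3 0; 0 2 0)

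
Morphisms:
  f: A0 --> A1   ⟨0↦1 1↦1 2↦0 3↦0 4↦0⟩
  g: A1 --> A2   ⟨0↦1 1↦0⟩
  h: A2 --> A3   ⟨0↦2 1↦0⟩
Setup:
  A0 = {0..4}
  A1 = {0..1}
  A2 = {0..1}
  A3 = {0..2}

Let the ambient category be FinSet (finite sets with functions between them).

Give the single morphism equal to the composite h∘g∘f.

Answer: ⟨0↦2 1↦2 2↦0 3↦0 4↦0⟩

Trace:
  0 f-->1 g-->0 h-->2
  1 f-->1 g-->0 h-->2
  2 f-->0 g-->1 h-->0
  3 f-->0 g-->1 h-->0
  4 f-->0 g-->1 h-->0
composite: ⟨0↦2 1↦2 2↦0 3↦0 4↦0⟩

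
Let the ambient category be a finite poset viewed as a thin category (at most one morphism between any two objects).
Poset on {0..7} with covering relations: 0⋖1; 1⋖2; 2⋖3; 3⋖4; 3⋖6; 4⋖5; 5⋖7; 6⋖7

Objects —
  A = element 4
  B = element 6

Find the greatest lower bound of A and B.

Answer: A∧B = 3

Trace:
Common predecessors of 4,6: {0,1,2,3}
  0 ≤ 3
  1 ≤ 3
  2 ≤ 3
  3 ≤ 3
glb = 3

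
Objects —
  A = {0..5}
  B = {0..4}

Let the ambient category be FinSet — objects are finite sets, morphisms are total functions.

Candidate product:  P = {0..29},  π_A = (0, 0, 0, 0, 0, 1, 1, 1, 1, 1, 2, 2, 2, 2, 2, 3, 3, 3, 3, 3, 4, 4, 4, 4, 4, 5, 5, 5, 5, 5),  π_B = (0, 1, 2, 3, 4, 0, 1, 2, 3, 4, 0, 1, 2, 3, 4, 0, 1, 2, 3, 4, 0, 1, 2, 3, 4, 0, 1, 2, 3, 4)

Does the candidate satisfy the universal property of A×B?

Answer: VALID PRODUCT

Trace:
|A|·|B| = 6·5 = 30;  |P| = 30
Check the pairing map k ↦ (π_A(k), π_B(k)):
  0 -> (0,0)
  1 -> (0,1)
  2 -> (0,2)
  3 -> (0,3)
  4 -> (0,4)
  5 -> (1,0)
  6 -> (1,1)
  7 -> (1,2)
  8 -> (1,3)
  9 -> (1,4)
  10 -> (2,0)
  11 -> (2,1)
  12 -> (2,2)
  13 -> (2,3)
  14 -> (2,4)
  15 -> (3,0)
  16 -> (3,1)
  17 -> (3,2)
  18 -> (3,3)
  19 -> (3,4)
  20 -> (4,0)
  21 -> (4,1)
  22 -> (4,2)
  23 -> (4,3)
  24 -> (4,4)
  25 -> (5,0)
  26 -> (5,1)
  27 -> (5,2)
  28 -> (5,3)
  29 -> (5,4)
distinct pairs in image: 30 / 30 needed
  → bijection onto A×B; projections well-typed.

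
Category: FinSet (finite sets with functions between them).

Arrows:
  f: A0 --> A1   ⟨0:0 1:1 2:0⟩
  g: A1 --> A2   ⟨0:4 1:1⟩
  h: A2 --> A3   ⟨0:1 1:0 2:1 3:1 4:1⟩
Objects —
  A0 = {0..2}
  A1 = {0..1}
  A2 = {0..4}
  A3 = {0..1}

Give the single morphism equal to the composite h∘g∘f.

Answer: ⟨0:1 1:0 2:1⟩

Derivation:
  0 f-->0 g-->4 h-->1
  1 f-->1 g-->1 h-->0
  2 f-->0 g-->4 h-->1
composite: ⟨0:1 1:0 2:1⟩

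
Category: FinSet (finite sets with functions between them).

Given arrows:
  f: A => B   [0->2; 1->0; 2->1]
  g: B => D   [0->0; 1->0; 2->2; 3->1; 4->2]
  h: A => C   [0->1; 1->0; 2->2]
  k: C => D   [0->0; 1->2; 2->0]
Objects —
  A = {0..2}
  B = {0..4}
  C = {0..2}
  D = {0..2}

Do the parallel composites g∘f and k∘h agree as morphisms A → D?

Path 1 = f;g:
  0 f=>2 g=>2
  1 f=>0 g=>0
  2 f=>1 g=>0
  ⟦path⟧₁ = [0->2; 1->0; 2->0]
Path 2 = h;k:
  0 h=>1 k=>2
  1 h=>0 k=>0
  2 h=>2 k=>0
  ⟦path⟧₂ = [0->2; 1->0; 2->0]
Equal? YES — commutes

Answer: COMMUTES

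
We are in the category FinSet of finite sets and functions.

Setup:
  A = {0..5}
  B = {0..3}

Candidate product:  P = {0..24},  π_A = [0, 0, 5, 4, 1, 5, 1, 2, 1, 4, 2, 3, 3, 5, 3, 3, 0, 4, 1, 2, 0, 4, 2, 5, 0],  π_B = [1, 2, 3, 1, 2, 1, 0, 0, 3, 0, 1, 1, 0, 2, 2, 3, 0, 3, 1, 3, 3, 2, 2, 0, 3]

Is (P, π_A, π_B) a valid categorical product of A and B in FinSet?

Answer: NOT A VALID PRODUCT — |P|=25 ≠ |A|·|B|=24

Derivation:
|A|·|B| = 6·4 = 24;  |P| = 25
  → cardinalities differ; no bijection possible.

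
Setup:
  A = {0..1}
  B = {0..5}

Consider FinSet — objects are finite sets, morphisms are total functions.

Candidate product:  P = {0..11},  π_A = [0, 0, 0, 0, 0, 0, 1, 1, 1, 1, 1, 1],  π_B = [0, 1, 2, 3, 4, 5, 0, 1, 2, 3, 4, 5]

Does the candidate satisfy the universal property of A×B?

|A|·|B| = 2·6 = 12;  |P| = 12
Check the pairing map k ↦ (π_A(k), π_B(k)):
  0 -> (0,0)
  1 -> (0,1)
  2 -> (0,2)
  3 -> (0,3)
  4 -> (0,4)
  5 -> (0,5)
  6 -> (1,0)
  7 -> (1,1)
  8 -> (1,2)
  9 -> (1,3)
  10 -> (1,4)
  11 -> (1,5)
distinct pairs in image: 12 / 12 needed
  → bijection onto A×B; projections well-typed.

Answer: VALID PRODUCT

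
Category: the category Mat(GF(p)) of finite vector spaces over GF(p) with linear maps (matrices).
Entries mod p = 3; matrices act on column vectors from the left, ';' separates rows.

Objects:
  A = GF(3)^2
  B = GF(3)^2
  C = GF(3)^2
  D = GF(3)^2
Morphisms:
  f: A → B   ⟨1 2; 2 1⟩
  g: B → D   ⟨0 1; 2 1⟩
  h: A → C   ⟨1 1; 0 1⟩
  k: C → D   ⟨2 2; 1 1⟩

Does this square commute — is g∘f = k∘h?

Answer: COMMUTES

Trace:
Path 1 = f;g:
  e0=(1,0) f→(1,2) g→(2,1)
  e1=(0,1) f→(2,1) g→(1,2)
  ⟦path⟧₁ = ⟨2 1; 1 2⟩
Path 2 = h;k:
  e0=(1,0) h→(1,0) k→(2,1)
  e1=(0,1) h→(1,1) k→(1,2)
  ⟦path⟧₂ = ⟨2 1; 1 2⟩
Equal? same morphism ✓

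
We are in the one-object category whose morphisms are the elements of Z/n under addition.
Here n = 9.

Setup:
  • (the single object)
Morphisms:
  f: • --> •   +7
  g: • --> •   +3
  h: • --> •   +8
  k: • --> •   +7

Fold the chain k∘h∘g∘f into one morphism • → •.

  0 +7≡7 +3≡1 +8≡0 +7≡7  (mod 9)
⟦path⟧: +7

Answer: +7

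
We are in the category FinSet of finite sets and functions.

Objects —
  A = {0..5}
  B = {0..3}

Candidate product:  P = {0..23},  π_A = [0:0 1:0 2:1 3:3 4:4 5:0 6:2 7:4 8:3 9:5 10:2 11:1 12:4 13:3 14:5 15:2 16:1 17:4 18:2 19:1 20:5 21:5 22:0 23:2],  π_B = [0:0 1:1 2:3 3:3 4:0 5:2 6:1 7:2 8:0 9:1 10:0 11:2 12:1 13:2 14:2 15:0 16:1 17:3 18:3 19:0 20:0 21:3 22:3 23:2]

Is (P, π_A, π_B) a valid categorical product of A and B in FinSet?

Answer: NOT A VALID PRODUCT — duplicate pair at indices 10,15

Derivation:
|A|·|B| = 6·4 = 24;  |P| = 24
Check the pairing map k ↦ (π_A(k), π_B(k)):
  0 : (0,0)
  1 : (0,1)
  2 : (1,3)
  3 : (3,3)
  4 : (4,0)
  5 : (0,2)
  6 : (2,1)
  7 : (4,2)
  8 : (3,0)
  9 : (5,1)
  10 : (2,0)
  11 : (1,2)
  12 : (4,1)
  13 : (3,2)
  14 : (5,2)
  15 : (2,0)  ✗ repeats pair of k=10
  16 : (1,1)
  17 : (4,3)
  18 : (2,3)
  19 : (1,0)
  20 : (5,0)
  21 : (5,3)
  22 : (0,3)
  23 : (2,2)
distinct pairs in image: 23 / 24 needed
  → (2,0) hit at k=10 and k=15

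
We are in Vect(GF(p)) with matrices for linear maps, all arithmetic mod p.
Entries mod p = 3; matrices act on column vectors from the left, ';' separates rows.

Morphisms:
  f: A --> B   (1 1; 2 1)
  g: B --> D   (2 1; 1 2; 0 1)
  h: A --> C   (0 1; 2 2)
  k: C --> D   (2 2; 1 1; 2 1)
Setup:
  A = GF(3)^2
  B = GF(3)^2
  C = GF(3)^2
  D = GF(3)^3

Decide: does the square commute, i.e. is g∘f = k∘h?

Answer: COMMUTES

Trace:
1) trace f;g:
  e0=[1,0] f-->[1,2] g-->[1,2,2]
  e1=[0,1] f-->[1,1] g-->[0,0,1]
  ⟦path⟧₁ = (1 0; 2 0; 2 1)
2) trace h;k:
  e0=[1,0] h-->[0,2] k-->[1,2,2]
  e1=[0,1] h-->[1,2] k-->[0,0,1]
  ⟦path⟧₂ = (1 0; 2 0; 2 1)
Equal? same morphism ✓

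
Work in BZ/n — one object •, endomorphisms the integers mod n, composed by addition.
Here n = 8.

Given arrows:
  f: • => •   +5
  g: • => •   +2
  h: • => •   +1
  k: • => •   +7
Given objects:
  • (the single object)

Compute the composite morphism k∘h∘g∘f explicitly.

  0 +5≡5 +2≡7 +1≡0 +7≡7  (mod 8)
composite: +7

Answer: +7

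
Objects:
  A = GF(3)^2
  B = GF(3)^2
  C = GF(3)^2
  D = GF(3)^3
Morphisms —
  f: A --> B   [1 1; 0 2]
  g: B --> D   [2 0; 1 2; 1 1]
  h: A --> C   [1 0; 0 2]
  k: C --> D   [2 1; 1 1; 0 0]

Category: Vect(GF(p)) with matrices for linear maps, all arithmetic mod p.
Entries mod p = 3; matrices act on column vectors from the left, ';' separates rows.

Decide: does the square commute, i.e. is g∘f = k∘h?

Answer: DOES NOT COMMUTE

Derivation:
Along f;g (path 1):
  e0=[1,0] f-->[1,0] g-->[2,1,1]
  e1=[0,1] f-->[1,2] g-->[2,2,0]
  composite₁ = [2 2; 1 2; 1 0]
Along h;k (path 2):
  e0=[1,0] h-->[1,0] k-->[2,1,0]
  e1=[0,1] h-->[0,2] k-->[2,2,0]
  composite₂ = [2 2; 1 2; 0 0]
Equal? differ; not commutative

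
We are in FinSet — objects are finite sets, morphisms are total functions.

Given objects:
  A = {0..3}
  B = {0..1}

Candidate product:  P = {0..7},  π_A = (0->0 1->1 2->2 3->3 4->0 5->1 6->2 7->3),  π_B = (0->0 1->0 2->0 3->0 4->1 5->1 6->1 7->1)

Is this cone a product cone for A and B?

Answer: VALID PRODUCT

Trace:
|A|·|B| = 4·2 = 8;  |P| = 8
Check the pairing map k ↦ (π_A(k), π_B(k)):
  0 -> (0,0)
  1 -> (1,0)
  2 -> (2,0)
  3 -> (3,0)
  4 -> (0,1)
  5 -> (1,1)
  6 -> (2,1)
  7 -> (3,1)
distinct pairs in image: 8 / 8 needed
  → bijection onto A×B; projections well-typed.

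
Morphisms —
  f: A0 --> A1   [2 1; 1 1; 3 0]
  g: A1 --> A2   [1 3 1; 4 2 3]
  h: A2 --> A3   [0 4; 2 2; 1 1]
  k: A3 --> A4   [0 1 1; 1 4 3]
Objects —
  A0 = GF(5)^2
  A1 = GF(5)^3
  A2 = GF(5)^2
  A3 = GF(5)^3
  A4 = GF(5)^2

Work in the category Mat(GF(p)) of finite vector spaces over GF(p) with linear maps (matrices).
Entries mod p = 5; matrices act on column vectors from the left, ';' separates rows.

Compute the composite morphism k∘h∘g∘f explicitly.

Answer: [1 0; 3 4]

Derivation:
  e0=(1,0) f-->(2,1,3) g-->(3,4) h-->(1,4,2) k-->(1,3)
  e1=(0,1) f-->(1,1,0) g-->(4,1) h-->(4,0,0) k-->(0,4)
result: [1 0; 3 4]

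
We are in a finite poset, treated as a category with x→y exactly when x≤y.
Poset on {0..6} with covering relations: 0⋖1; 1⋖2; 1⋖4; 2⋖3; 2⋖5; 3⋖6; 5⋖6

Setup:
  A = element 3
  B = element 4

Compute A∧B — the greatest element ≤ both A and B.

Answer: A∧B = 1

Derivation:
Common predecessors of 3,4: {0,1}
  0 <= 1
  1 <= 1
glb = 1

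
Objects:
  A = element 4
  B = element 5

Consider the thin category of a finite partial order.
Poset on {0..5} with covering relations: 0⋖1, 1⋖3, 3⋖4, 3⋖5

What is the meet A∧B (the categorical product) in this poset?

{x : x≤A ∧ x≤B} = {0,1,3}  (A=4, B=5)
  0 ≤ 3
  1 ≤ 3
  3 ≤ 3
glb = 3

Answer: A∧B = 3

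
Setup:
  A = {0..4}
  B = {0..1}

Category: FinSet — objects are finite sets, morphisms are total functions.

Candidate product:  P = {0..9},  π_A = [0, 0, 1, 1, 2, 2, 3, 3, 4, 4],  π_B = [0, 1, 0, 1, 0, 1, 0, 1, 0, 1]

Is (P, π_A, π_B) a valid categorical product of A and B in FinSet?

|A|·|B| = 5·2 = 10;  |P| = 10
Check the pairing map k ↦ (π_A(k), π_B(k)):
  0 : (0,0)
  1 : (0,1)
  2 : (1,0)
  3 : (1,1)
  4 : (2,0)
  5 : (2,1)
  6 : (3,0)
  7 : (3,1)
  8 : (4,0)
  9 : (4,1)
distinct pairs in image: 10 / 10 needed
  → bijection onto A×B; projections well-typed.

Answer: VALID PRODUCT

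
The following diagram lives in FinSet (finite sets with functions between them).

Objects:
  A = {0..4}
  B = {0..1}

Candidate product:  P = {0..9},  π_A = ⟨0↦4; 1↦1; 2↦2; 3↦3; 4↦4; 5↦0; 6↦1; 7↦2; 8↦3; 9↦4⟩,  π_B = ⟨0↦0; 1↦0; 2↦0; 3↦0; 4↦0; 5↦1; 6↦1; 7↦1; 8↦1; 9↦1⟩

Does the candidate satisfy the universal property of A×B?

Answer: NOT A VALID PRODUCT — duplicate pair at indices 4,0

Derivation:
|A|·|B| = 5·2 = 10;  |P| = 10
Check the pairing map k ↦ (π_A(k), π_B(k)):
  0 ↦ (4,0)
  1 ↦ (1,0)
  2 ↦ (2,0)
  3 ↦ (3,0)
  4 ↦ (4,0)  ✗ repeats pair of k=0
  5 ↦ (0,1)
  6 ↦ (1,1)
  7 ↦ (2,1)
  8 ↦ (3,1)
  9 ↦ (4,1)
distinct pairs in image: 9 / 10 needed
  → (4,0) hit at k=0 and k=4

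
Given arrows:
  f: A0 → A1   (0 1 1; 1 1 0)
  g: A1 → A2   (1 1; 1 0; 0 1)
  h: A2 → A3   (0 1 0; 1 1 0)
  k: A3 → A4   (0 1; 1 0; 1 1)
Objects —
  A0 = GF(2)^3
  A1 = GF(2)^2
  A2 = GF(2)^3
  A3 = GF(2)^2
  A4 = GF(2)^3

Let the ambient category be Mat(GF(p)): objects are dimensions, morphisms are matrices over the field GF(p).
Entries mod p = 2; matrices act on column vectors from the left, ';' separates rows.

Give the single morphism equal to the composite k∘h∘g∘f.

Answer: (1 1 0; 0 1 1; 1 0 1)

Trace:
  e0=[1,0,0] f→[0,1] g→[1,0,1] h→[0,1] k→[1,0,1]
  e1=[0,1,0] f→[1,1] g→[0,1,1] h→[1,1] k→[1,1,0]
  e2=[0,0,1] f→[1,0] g→[1,1,0] h→[1,0] k→[0,1,1]
result: (1 1 0; 0 1 1; 1 0 1)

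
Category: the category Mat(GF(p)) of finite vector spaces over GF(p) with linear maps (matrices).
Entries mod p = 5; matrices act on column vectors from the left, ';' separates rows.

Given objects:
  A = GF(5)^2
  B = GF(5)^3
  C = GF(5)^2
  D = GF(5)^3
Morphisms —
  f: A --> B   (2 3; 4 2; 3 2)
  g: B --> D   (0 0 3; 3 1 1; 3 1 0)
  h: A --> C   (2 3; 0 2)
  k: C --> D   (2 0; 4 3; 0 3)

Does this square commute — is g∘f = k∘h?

Answer: COMMUTES

Derivation:
1) trace f;g:
  e0=⟨1,0⟩ f-->⟨2,4,3⟩ g-->⟨4,3,0⟩
  e1=⟨0,1⟩ f-->⟨3,2,2⟩ g-->⟨1,3,1⟩
  composite₁ = (4 1; 3 3; 0 1)
2) trace h;k:
  e0=⟨1,0⟩ h-->⟨2,0⟩ k-->⟨4,3,0⟩
  e1=⟨0,1⟩ h-->⟨3,2⟩ k-->⟨1,3,1⟩
  composite₂ = (4 1; 3 3; 0 1)
Equal? equal; square commutes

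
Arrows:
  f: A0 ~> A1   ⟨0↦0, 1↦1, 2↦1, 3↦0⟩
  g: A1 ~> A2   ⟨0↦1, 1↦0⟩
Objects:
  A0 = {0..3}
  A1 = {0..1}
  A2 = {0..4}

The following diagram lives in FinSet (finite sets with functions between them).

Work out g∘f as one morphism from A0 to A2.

  0 f~>0 g~>1
  1 f~>1 g~>0
  2 f~>1 g~>0
  3 f~>0 g~>1
composite: ⟨0↦1, 1↦0, 2↦0, 3↦1⟩

Answer: ⟨0↦1, 1↦0, 2↦0, 3↦1⟩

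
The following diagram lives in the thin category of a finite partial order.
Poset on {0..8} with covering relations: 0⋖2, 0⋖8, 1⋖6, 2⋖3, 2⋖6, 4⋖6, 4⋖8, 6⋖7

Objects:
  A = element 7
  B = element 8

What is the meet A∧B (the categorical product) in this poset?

Answer: NO MEET EXISTS

Work:
Common predecessors of 7,8: {0,4}
  maximal lower bounds 0 and 4 are incomparable: neither 0<=4 nor 4<=0
→ no greatest lower bound exists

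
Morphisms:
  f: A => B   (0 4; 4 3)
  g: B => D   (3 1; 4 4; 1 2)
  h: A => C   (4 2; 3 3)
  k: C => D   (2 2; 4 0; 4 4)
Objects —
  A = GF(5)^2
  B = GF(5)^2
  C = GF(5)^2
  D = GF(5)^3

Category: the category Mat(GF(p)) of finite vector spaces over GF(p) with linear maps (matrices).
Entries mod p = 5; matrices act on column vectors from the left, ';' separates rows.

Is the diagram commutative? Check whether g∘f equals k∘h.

Answer: COMMUTES

Trace:
Along f;g (path 1):
  e0=(1,0) f=>(0,4) g=>(4,1,3)
  e1=(0,1) f=>(4,3) g=>(0,3,0)
  ⟦path⟧₁ = (4 0; 1 3; 3 0)
Along h;k (path 2):
  e0=(1,0) h=>(4,3) k=>(4,1,3)
  e1=(0,1) h=>(2,3) k=>(0,3,0)
  ⟦path⟧₂ = (4 0; 1 3; 3 0)
Equal? same morphism ✓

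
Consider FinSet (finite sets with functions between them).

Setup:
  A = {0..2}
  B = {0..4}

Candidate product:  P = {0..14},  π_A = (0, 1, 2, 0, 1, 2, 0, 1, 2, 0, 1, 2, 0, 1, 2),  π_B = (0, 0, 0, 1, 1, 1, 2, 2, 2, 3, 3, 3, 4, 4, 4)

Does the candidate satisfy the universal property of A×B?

|A|·|B| = 3·5 = 15;  |P| = 15
Check the pairing map k ↦ (π_A(k), π_B(k)):
  0 ↦ (0,0)
  1 ↦ (1,0)
  2 ↦ (2,0)
  3 ↦ (0,1)
  4 ↦ (1,1)
  5 ↦ (2,1)
  6 ↦ (0,2)
  7 ↦ (1,2)
  8 ↦ (2,2)
  9 ↦ (0,3)
  10 ↦ (1,3)
  11 ↦ (2,3)
  12 ↦ (0,4)
  13 ↦ (1,4)
  14 ↦ (2,4)
distinct pairs in image: 15 / 15 needed
  → bijection onto A×B; projections well-typed.

Answer: VALID PRODUCT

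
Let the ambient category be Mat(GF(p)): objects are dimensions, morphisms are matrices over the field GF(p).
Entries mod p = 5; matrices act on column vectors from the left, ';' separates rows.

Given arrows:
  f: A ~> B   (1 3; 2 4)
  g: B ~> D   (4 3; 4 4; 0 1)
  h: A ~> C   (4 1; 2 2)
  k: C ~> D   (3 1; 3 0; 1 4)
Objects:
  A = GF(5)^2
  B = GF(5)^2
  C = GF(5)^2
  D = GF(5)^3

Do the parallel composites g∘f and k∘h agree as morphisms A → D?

Answer: DOES NOT COMMUTE

Trace:
Path 1 = f;g:
  e0=[1,0] f~>[1,2] g~>[0,2,2]
  e1=[0,1] f~>[3,4] g~>[4,3,4]
  result₁ = (0 4; 2 3; 2 4)
Path 2 = h;k:
  e0=[1,0] h~>[4,2] k~>[4,2,2]
  e1=[0,1] h~>[1,2] k~>[0,3,4]
  result₂ = (4 0; 2 3; 2 4)
Equal? differ; not commutative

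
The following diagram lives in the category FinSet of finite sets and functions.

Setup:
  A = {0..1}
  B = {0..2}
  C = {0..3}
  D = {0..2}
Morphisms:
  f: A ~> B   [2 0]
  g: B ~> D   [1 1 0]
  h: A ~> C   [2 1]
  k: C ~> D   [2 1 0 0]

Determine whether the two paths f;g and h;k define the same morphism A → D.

Answer: COMMUTES

Trace:
Path 1 = f;g:
  0 f~>2 g~>0
  1 f~>0 g~>1
  result₁ = [0 1]
Path 2 = h;k:
  0 h~>2 k~>0
  1 h~>1 k~>1
  result₂ = [0 1]
Equal? YES — commutes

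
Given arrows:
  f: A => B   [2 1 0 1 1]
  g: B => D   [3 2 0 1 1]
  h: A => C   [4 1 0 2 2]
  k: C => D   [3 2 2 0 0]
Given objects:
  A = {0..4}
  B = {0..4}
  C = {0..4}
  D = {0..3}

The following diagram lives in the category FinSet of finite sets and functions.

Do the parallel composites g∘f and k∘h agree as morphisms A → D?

1) trace f;g:
  0 f=>2 g=>0
  1 f=>1 g=>2
  2 f=>0 g=>3
  3 f=>1 g=>2
  4 f=>1 g=>2
  result₁ = [0 2 3 2 2]
2) trace h;k:
  0 h=>4 k=>0
  1 h=>1 k=>2
  2 h=>0 k=>3
  3 h=>2 k=>2
  4 h=>2 k=>2
  result₂ = [0 2 3 2 2]
Equal? same morphism ✓

Answer: COMMUTES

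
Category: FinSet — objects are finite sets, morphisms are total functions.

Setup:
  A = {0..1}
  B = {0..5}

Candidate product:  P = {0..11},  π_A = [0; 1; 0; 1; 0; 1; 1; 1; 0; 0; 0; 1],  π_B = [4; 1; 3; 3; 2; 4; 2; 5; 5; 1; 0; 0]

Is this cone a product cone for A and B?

|A|·|B| = 2·6 = 12;  |P| = 12
Check the pairing map k ↦ (π_A(k), π_B(k)):
  0 ↦ (0,4)
  1 ↦ (1,1)
  2 ↦ (0,3)
  3 ↦ (1,3)
  4 ↦ (0,2)
  5 ↦ (1,4)
  6 ↦ (1,2)
  7 ↦ (1,5)
  8 ↦ (0,5)
  9 ↦ (0,1)
  10 ↦ (0,0)
  11 ↦ (1,0)
distinct pairs in image: 12 / 12 needed
  → bijection onto A×B; projections well-typed.

Answer: VALID PRODUCT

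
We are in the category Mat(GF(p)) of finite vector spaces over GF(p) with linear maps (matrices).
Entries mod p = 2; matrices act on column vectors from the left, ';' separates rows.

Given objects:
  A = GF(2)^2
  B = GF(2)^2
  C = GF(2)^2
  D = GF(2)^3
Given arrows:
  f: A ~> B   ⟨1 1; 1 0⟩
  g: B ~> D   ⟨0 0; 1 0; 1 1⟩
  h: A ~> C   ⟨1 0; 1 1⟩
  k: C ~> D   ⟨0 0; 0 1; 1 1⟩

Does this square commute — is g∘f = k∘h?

Path 1 = f;g:
  e0=(1,0) f~>(1,1) g~>(0,1,0)
  e1=(0,1) f~>(1,0) g~>(0,1,1)
  result₁ = ⟨0 0; 1 1; 0 1⟩
Path 2 = h;k:
  e0=(1,0) h~>(1,1) k~>(0,1,0)
  e1=(0,1) h~>(0,1) k~>(0,1,1)
  result₂ = ⟨0 0; 1 1; 0 1⟩
Equal? same morphism ✓

Answer: COMMUTES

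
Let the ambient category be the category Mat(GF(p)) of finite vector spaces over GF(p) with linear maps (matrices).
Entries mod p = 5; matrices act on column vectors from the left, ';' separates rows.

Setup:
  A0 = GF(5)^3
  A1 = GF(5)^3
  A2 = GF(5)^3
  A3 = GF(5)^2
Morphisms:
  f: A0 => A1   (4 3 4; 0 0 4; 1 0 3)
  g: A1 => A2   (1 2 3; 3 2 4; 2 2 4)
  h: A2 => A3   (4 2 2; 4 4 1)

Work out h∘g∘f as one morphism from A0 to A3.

Answer: (4 2 4; 4 4 0)

Derivation:
  e0=[1,0,0] f=>[4,0,1] g=>[2,1,2] h=>[4,4]
  e1=[0,1,0] f=>[3,0,0] g=>[3,4,1] h=>[2,4]
  e2=[0,0,1] f=>[4,4,3] g=>[1,2,3] h=>[4,0]
result: (4 2 4; 4 4 0)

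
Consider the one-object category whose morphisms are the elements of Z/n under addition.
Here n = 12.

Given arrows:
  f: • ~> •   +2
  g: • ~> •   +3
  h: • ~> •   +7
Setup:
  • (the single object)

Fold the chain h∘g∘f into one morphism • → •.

  0 +2≡2 +3≡5 +7≡0  (mod 12)
result: +0

Answer: +0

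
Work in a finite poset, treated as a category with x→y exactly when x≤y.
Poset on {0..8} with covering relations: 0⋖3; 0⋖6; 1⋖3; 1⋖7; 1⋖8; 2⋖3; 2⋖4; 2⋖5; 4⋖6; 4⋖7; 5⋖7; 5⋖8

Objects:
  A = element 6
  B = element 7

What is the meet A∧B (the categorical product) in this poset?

Answer: A∧B = 4

Derivation:
Lower bounds of A=6 and B=7: {2,4}
  2 ≤ 4
  4 ≤ 4
glb = 4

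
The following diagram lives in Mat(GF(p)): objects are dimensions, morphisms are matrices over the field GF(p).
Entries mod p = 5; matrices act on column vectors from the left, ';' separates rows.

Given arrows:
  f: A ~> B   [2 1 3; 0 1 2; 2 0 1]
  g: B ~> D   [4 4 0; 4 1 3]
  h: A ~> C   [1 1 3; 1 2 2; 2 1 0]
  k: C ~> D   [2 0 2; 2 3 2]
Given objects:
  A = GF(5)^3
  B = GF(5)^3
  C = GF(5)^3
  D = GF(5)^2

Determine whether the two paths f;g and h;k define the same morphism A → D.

Answer: DOES NOT COMMUTE

Derivation:
Along f;g (path 1):
  e0=[1,0,0] f~>[2,0,2] g~>[3,4]
  e1=[0,1,0] f~>[1,1,0] g~>[3,0]
  e2=[0,0,1] f~>[3,2,1] g~>[0,2]
  result₁ = [3 3 0; 4 0 2]
Along h;k (path 2):
  e0=[1,0,0] h~>[1,1,2] k~>[1,4]
  e1=[0,1,0] h~>[1,2,1] k~>[4,0]
  e2=[0,0,1] h~>[3,2,0] k~>[1,2]
  result₂ = [1 4 1; 4 0 2]
Equal? distinct morphisms ✗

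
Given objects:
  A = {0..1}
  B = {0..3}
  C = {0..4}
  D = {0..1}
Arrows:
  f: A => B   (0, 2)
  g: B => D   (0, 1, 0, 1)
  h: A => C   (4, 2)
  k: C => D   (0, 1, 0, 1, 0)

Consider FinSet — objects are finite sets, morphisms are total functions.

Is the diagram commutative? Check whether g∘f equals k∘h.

Path 1 = f;g:
  0 f=>0 g=>0
  1 f=>2 g=>0
  ⟦path⟧₁ = (0, 0)
Path 2 = h;k:
  0 h=>4 k=>0
  1 h=>2 k=>0
  ⟦path⟧₂ = (0, 0)
Equal? same morphism ✓

Answer: COMMUTES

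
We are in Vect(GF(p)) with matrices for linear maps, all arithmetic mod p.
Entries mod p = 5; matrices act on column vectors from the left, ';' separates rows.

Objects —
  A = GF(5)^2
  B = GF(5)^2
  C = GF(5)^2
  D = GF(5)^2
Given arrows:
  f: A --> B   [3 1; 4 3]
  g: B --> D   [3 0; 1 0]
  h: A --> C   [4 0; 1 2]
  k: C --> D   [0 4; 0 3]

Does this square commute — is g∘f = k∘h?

Answer: COMMUTES

Trace:
Path 1 = f;g:
  e0=(1,0) f-->(3,4) g-->(4,3)
  e1=(0,1) f-->(1,3) g-->(3,1)
  composite₁ = [4 3; 3 1]
Path 2 = h;k:
  e0=(1,0) h-->(4,1) k-->(4,3)
  e1=(0,1) h-->(0,2) k-->(3,1)
  composite₂ = [4 3; 3 1]
Equal? YES — commutes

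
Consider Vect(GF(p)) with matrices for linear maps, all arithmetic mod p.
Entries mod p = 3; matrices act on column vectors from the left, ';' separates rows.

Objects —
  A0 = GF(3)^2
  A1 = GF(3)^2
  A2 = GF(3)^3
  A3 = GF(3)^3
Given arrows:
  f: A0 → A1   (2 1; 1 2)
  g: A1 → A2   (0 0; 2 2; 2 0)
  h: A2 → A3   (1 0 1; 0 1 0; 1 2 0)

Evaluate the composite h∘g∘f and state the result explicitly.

  e0=[1,0] f→[2,1] g→[0,0,1] h→[1,0,0]
  e1=[0,1] f→[1,2] g→[0,0,2] h→[2,0,0]
⟦path⟧: (1 2; 0 0; 0 0)

Answer: (1 2; 0 0; 0 0)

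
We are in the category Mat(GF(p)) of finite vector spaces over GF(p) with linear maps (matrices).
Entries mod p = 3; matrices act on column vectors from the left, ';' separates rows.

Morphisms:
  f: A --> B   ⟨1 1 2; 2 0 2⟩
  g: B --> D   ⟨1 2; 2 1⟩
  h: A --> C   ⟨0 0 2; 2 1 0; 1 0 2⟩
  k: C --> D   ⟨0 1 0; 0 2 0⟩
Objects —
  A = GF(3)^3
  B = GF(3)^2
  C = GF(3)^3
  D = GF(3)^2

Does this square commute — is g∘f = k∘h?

1) trace f;g:
  e0=(1,0,0) f-->(1,2) g-->(2,1)
  e1=(0,1,0) f-->(1,0) g-->(1,2)
  e2=(0,0,1) f-->(2,2) g-->(0,0)
  result₁ = ⟨2 1 0; 1 2 0⟩
2) trace h;k:
  e0=(1,0,0) h-->(0,2,1) k-->(2,1)
  e1=(0,1,0) h-->(0,1,0) k-->(1,2)
  e2=(0,0,1) h-->(2,0,2) k-->(0,0)
  result₂ = ⟨2 1 0; 1 2 0⟩
Equal? same morphism ✓

Answer: COMMUTES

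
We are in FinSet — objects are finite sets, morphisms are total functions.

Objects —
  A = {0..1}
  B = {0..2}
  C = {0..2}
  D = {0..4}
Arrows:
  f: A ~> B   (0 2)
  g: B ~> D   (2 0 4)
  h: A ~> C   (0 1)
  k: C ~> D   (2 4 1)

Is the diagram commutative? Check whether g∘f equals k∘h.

Answer: COMMUTES

Trace:
Path 1 = f;g:
  0 f~>0 g~>2
  1 f~>2 g~>4
  ⟦path⟧₁ = (2 4)
Path 2 = h;k:
  0 h~>0 k~>2
  1 h~>1 k~>4
  ⟦path⟧₂ = (2 4)
Equal? equal; square commutes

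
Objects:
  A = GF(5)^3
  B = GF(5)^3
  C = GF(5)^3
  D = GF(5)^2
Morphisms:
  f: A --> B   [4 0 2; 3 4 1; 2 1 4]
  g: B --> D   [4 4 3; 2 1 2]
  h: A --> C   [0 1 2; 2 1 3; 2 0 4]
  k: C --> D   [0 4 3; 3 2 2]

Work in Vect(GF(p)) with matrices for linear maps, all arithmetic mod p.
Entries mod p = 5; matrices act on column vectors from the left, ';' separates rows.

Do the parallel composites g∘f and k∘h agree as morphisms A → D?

Along f;g (path 1):
  e0=[1,0,0] f-->[4,3,2] g-->[4,0]
  e1=[0,1,0] f-->[0,4,1] g-->[4,1]
  e2=[0,0,1] f-->[2,1,4] g-->[4,3]
  composite₁ = [4 4 4; 0 1 3]
Along h;k (path 2):
  e0=[1,0,0] h-->[0,2,2] k-->[4,3]
  e1=[0,1,0] h-->[1,1,0] k-->[4,0]
  e2=[0,0,1] h-->[2,3,4] k-->[4,0]
  composite₂ = [4 4 4; 3 0 0]
Equal? differ; not commutative

Answer: DOES NOT COMMUTE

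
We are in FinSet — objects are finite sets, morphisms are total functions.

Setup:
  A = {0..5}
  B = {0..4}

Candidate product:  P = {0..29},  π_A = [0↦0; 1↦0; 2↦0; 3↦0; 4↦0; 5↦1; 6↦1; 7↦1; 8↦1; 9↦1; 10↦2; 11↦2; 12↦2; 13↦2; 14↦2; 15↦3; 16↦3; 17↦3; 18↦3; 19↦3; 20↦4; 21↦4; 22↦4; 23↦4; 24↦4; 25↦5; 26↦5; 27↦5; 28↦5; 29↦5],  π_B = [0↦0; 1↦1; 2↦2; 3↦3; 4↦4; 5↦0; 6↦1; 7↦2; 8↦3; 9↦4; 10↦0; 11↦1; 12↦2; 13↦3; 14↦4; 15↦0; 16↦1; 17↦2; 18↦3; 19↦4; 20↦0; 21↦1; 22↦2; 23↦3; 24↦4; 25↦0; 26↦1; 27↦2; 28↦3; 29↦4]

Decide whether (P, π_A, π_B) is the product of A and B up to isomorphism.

|A|·|B| = 6·5 = 30;  |P| = 30
Check the pairing map k ↦ (π_A(k), π_B(k)):
  0 ↦ (0,0)
  1 ↦ (0,1)
  2 ↦ (0,2)
  3 ↦ (0,3)
  4 ↦ (0,4)
  5 ↦ (1,0)
  6 ↦ (1,1)
  7 ↦ (1,2)
  8 ↦ (1,3)
  9 ↦ (1,4)
  10 ↦ (2,0)
  11 ↦ (2,1)
  12 ↦ (2,2)
  13 ↦ (2,3)
  14 ↦ (2,4)
  15 ↦ (3,0)
  16 ↦ (3,1)
  17 ↦ (3,2)
  18 ↦ (3,3)
  19 ↦ (3,4)
  20 ↦ (4,0)
  21 ↦ (4,1)
  22 ↦ (4,2)
  23 ↦ (4,3)
  24 ↦ (4,4)
  25 ↦ (5,0)
  26 ↦ (5,1)
  27 ↦ (5,2)
  28 ↦ (5,3)
  29 ↦ (5,4)
distinct pairs in image: 30 / 30 needed
  → bijection onto A×B; projections well-typed.

Answer: VALID PRODUCT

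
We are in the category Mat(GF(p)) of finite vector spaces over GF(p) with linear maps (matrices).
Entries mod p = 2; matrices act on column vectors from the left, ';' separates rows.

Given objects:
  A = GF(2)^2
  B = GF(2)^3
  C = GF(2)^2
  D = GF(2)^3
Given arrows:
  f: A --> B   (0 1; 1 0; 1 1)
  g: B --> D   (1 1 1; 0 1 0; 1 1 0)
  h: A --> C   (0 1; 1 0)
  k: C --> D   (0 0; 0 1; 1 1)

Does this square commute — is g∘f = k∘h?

Path 1 = f;g:
  e0=[1,0] f-->[0,1,1] g-->[0,1,1]
  e1=[0,1] f-->[1,0,1] g-->[0,0,1]
  ⟦path⟧₁ = (0 0; 1 0; 1 1)
Path 2 = h;k:
  e0=[1,0] h-->[0,1] k-->[0,1,1]
  e1=[0,1] h-->[1,0] k-->[0,0,1]
  ⟦path⟧₂ = (0 0; 1 0; 1 1)
Equal? YES — commutes

Answer: COMMUTES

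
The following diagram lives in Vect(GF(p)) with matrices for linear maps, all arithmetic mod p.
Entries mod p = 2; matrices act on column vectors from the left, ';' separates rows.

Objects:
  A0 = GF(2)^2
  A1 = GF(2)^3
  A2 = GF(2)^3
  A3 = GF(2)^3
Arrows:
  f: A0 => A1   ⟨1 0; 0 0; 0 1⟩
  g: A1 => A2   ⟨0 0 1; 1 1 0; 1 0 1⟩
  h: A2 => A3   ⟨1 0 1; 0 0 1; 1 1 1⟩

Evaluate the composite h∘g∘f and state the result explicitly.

  e0=[1,0] f=>[1,0,0] g=>[0,1,1] h=>[1,1,0]
  e1=[0,1] f=>[0,0,1] g=>[1,0,1] h=>[0,1,0]
⟦path⟧: ⟨1 0; 1 1; 0 0⟩

Answer: ⟨1 0; 1 1; 0 0⟩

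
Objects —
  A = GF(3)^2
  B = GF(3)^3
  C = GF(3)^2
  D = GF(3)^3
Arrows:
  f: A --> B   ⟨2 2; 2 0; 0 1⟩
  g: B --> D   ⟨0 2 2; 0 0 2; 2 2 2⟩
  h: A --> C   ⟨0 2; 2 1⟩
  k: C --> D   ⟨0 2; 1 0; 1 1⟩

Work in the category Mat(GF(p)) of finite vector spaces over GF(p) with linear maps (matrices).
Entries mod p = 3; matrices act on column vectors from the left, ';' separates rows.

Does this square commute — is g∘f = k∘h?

Along f;g (path 1):
  e0=[1,0] f-->[2,2,0] g-->[1,0,2]
  e1=[0,1] f-->[2,0,1] g-->[2,2,0]
  ⟦path⟧₁ = ⟨1 2; 0 2; 2 0⟩
Along h;k (path 2):
  e0=[1,0] h-->[0,2] k-->[1,0,2]
  e1=[0,1] h-->[2,1] k-->[2,2,0]
  ⟦path⟧₂ = ⟨1 2; 0 2; 2 0⟩
Equal? YES — commutes

Answer: COMMUTES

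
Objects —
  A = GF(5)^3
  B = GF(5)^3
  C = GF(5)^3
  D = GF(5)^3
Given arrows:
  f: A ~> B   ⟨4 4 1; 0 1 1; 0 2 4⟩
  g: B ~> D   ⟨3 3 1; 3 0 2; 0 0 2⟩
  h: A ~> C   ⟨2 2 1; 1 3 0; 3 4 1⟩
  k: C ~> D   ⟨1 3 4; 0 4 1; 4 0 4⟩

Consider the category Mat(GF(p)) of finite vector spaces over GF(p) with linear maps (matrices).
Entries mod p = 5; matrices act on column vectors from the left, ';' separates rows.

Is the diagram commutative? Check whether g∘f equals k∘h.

Along f;g (path 1):
  e0=[1,0,0] f~>[4,0,0] g~>[2,2,0]
  e1=[0,1,0] f~>[4,1,2] g~>[2,1,4]
  e2=[0,0,1] f~>[1,1,4] g~>[0,1,3]
  result₁ = ⟨2 2 0; 2 1 1; 0 4 3⟩
Along h;k (path 2):
  e0=[1,0,0] h~>[2,1,3] k~>[2,2,0]
  e1=[0,1,0] h~>[2,3,4] k~>[2,1,4]
  e2=[0,0,1] h~>[1,0,1] k~>[0,1,3]
  result₂ = ⟨2 2 0; 2 1 1; 0 4 3⟩
Equal? equal; square commutes

Answer: COMMUTES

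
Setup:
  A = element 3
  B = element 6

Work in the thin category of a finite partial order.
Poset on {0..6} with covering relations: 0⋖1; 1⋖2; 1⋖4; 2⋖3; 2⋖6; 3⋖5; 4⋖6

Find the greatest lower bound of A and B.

Answer: A∧B = 2

Derivation:
Common predecessors of 3,6: {0,1,2}
  0 ≤ 2
  1 ≤ 2
  2 ≤ 2
glb = 2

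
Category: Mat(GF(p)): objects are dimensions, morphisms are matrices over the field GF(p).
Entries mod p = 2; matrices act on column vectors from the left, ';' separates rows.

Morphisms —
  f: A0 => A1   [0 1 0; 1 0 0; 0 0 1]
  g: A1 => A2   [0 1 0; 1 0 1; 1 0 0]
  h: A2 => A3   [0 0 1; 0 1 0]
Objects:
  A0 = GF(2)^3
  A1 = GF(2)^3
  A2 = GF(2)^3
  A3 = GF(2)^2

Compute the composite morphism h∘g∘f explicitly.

  e0=[1,0,0] f=>[0,1,0] g=>[1,0,0] h=>[0,0]
  e1=[0,1,0] f=>[1,0,0] g=>[0,1,1] h=>[1,1]
  e2=[0,0,1] f=>[0,0,1] g=>[0,1,0] h=>[0,1]
result: [0 1 0; 0 1 1]

Answer: [0 1 0; 0 1 1]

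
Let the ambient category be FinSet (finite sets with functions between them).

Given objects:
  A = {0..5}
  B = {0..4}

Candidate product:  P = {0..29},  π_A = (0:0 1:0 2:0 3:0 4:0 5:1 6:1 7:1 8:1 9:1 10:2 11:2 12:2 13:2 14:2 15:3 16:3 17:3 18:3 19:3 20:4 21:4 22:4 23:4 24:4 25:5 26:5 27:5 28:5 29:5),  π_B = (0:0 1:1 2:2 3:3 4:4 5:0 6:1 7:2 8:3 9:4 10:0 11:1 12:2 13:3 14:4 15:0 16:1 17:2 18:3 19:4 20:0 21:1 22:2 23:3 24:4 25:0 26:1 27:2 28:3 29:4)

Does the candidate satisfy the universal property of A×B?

Answer: VALID PRODUCT

Trace:
|A|·|B| = 6·5 = 30;  |P| = 30
Check the pairing map k ↦ (π_A(k), π_B(k)):
  0 : (0,0)
  1 : (0,1)
  2 : (0,2)
  3 : (0,3)
  4 : (0,4)
  5 : (1,0)
  6 : (1,1)
  7 : (1,2)
  8 : (1,3)
  9 : (1,4)
  10 : (2,0)
  11 : (2,1)
  12 : (2,2)
  13 : (2,3)
  14 : (2,4)
  15 : (3,0)
  16 : (3,1)
  17 : (3,2)
  18 : (3,3)
  19 : (3,4)
  20 : (4,0)
  21 : (4,1)
  22 : (4,2)
  23 : (4,3)
  24 : (4,4)
  25 : (5,0)
  26 : (5,1)
  27 : (5,2)
  28 : (5,3)
  29 : (5,4)
distinct pairs in image: 30 / 30 needed
  → bijection onto A×B; projections well-typed.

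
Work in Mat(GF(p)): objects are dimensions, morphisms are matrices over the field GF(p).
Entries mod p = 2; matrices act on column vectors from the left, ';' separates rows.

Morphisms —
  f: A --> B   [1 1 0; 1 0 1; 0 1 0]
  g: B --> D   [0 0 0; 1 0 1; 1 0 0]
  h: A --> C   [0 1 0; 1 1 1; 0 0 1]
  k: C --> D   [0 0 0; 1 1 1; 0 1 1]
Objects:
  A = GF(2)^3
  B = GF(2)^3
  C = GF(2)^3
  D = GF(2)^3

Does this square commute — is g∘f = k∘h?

Along f;g (path 1):
  e0=(1,0,0) f-->(1,1,0) g-->(0,1,1)
  e1=(0,1,0) f-->(1,0,1) g-->(0,0,1)
  e2=(0,0,1) f-->(0,1,0) g-->(0,0,0)
  result₁ = [0 0 0; 1 0 0; 1 1 0]
Along h;k (path 2):
  e0=(1,0,0) h-->(0,1,0) k-->(0,1,1)
  e1=(0,1,0) h-->(1,1,0) k-->(0,0,1)
  e2=(0,0,1) h-->(0,1,1) k-->(0,0,0)
  result₂ = [0 0 0; 1 0 0; 1 1 0]
Equal? YES — commutes

Answer: COMMUTES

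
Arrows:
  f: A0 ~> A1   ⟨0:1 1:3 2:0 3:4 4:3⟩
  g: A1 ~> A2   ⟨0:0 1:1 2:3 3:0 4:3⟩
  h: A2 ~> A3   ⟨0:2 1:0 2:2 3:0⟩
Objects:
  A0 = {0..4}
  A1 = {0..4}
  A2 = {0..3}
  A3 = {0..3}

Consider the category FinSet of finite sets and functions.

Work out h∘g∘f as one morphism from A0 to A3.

Answer: ⟨0:0 1:2 2:2 3:0 4:2⟩

Work:
  0 f~>1 g~>1 h~>0
  1 f~>3 g~>0 h~>2
  2 f~>0 g~>0 h~>2
  3 f~>4 g~>3 h~>0
  4 f~>3 g~>0 h~>2
result: ⟨0:0 1:2 2:2 3:0 4:2⟩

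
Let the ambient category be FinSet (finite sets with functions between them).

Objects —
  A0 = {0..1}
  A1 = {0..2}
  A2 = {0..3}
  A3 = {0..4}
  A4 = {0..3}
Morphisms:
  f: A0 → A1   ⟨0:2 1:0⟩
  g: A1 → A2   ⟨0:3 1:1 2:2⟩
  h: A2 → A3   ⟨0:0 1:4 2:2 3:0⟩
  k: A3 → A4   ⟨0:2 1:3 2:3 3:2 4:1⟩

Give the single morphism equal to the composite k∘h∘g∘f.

Answer: ⟨0:3 1:2⟩

Derivation:
  0 f→2 g→2 h→2 k→3
  1 f→0 g→3 h→0 k→2
⟦path⟧: ⟨0:3 1:2⟩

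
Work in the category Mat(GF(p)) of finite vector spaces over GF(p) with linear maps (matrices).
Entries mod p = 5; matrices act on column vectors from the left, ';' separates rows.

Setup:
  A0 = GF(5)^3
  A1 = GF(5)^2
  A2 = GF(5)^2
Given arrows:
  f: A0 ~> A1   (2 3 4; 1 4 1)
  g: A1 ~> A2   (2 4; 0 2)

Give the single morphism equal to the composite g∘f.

Answer: (3 2 2; 2 3 2)

Derivation:
  e0=⟨1,0,0⟩ f~>⟨2,1⟩ g~>⟨3,2⟩
  e1=⟨0,1,0⟩ f~>⟨3,4⟩ g~>⟨2,3⟩
  e2=⟨0,0,1⟩ f~>⟨4,1⟩ g~>⟨2,2⟩
⟦path⟧: (3 2 2; 2 3 2)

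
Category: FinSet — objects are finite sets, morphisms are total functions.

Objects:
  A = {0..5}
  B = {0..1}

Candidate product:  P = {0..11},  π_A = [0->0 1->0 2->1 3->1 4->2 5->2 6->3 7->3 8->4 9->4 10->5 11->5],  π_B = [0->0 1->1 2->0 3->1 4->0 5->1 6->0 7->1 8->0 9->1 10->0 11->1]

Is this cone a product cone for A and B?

Answer: VALID PRODUCT

Trace:
|A|·|B| = 6·2 = 12;  |P| = 12
Check the pairing map k ↦ (π_A(k), π_B(k)):
  0 -> (0,0)
  1 -> (0,1)
  2 -> (1,0)
  3 -> (1,1)
  4 -> (2,0)
  5 -> (2,1)
  6 -> (3,0)
  7 -> (3,1)
  8 -> (4,0)
  9 -> (4,1)
  10 -> (5,0)
  11 -> (5,1)
distinct pairs in image: 12 / 12 needed
  → bijection onto A×B; projections well-typed.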